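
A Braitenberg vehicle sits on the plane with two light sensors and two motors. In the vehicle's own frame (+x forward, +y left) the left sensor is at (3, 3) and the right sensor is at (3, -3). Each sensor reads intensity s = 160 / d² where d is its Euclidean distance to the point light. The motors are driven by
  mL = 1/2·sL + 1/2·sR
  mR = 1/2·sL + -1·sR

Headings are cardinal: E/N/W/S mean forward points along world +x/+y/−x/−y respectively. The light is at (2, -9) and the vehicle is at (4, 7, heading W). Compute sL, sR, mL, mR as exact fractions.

left sensor world pos  = (1, 4); dL² = 170
right sensor world pos = (1, 10); dR² = 362
sL = 160/170 = 16/17
sR = 160/362 = 80/181
mL = 1/2·sL + 1/2·sR = 2128/3077
mR = 1/2·sL + -1·sR = 88/3077

16/17 80/181 2128/3077 88/3077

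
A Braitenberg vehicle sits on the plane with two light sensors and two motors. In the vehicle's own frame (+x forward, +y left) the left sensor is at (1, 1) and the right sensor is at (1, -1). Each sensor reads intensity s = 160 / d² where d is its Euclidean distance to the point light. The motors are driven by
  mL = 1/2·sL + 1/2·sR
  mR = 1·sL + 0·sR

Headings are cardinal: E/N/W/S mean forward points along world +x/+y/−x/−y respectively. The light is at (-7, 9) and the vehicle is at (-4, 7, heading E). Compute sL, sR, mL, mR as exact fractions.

160/17 32/5 672/85 160/17

left sensor world pos  = (-3, 8); dL² = 17
right sensor world pos = (-3, 6); dR² = 25
sL = 160/17 = 160/17
sR = 160/25 = 32/5
mL = 1/2·sL + 1/2·sR = 672/85
mR = 1·sL + 0·sR = 160/17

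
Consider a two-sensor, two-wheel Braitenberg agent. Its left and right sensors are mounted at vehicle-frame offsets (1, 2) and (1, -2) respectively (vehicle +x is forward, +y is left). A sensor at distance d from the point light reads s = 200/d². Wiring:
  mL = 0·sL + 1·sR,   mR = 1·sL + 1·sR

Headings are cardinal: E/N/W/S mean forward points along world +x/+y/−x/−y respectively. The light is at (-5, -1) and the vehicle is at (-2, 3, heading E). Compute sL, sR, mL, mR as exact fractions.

left sensor world pos  = (-1, 5); dL² = 52
right sensor world pos = (-1, 1); dR² = 20
sL = 200/52 = 50/13
sR = 200/20 = 10
mL = 0·sL + 1·sR = 10
mR = 1·sL + 1·sR = 180/13

50/13 10 10 180/13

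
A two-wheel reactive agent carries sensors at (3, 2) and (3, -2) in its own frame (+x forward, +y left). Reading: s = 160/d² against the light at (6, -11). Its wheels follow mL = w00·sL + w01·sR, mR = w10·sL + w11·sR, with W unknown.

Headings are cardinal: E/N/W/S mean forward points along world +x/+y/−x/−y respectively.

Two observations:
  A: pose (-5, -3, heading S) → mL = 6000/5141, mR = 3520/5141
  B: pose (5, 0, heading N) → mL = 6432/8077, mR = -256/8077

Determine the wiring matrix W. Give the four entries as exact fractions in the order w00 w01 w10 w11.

obs A: pose=(-5,-3,S) → sL=80/53, sR=80/97, mL=6000/5141, mR=3520/5141
obs B: pose=(5,0,N) → sL=32/41, sR=160/197, mL=6432/8077, mR=-256/8077
sensor matrix S = [[80/53, 80/97], [32/41, 160/197]]; det S = 24176640/41523857
solve [mL_A; mL_B] = S·[w00; w01] and [mR_A; mR_B] = S·[w10; w11]:
  w00 = 1/2, w01 = 1/2, w10 = 1, w11 = -1

1/2 1/2 1 -1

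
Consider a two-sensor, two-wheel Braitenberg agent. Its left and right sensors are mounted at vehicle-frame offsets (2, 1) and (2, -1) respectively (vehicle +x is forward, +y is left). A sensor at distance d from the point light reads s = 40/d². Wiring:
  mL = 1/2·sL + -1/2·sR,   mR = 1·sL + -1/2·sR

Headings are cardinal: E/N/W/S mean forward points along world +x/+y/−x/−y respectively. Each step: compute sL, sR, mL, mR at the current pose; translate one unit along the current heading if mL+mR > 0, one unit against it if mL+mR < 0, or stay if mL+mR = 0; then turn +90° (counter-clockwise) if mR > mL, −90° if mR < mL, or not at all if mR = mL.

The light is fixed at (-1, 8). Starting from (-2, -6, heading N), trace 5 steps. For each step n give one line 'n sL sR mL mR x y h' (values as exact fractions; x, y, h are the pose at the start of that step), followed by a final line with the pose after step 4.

0 10/37 5/18 -5/1332 175/1332 -2 -6 N
1 8/41 40/153 -208/6273 404/6273 -2 -5 W
2 20/113 20/117 40/13221 1210/13221 -3 -5 S
3 40/169 8/45 224/7605 1124/7605 -3 -6 E
4 10/37 5/18 -5/1332 175/1332 -2 -6 N
final -2 -5 W

n=0: pose=(-2,-6,N); sL=10/37, sR=5/18; mL=-5/1332, mR=175/1332; mL+mR=85/666 → advance +1; mR−mL=5/37 → turn +1·90°
n=1: pose=(-2,-5,W); sL=8/41, sR=40/153; mL=-208/6273, mR=404/6273; mL+mR=196/6273 → advance +1; mR−mL=4/41 → turn +1·90°
n=2: pose=(-3,-5,S); sL=20/113, sR=20/117; mL=40/13221, mR=1210/13221; mL+mR=1250/13221 → advance +1; mR−mL=10/113 → turn +1·90°
n=3: pose=(-3,-6,E); sL=40/169, sR=8/45; mL=224/7605, mR=1124/7605; mL+mR=1348/7605 → advance +1; mR−mL=20/169 → turn +1·90°
n=4: pose=(-2,-6,N); sL=10/37, sR=5/18; mL=-5/1332, mR=175/1332; mL+mR=85/666 → advance +1; mR−mL=5/37 → turn +1·90°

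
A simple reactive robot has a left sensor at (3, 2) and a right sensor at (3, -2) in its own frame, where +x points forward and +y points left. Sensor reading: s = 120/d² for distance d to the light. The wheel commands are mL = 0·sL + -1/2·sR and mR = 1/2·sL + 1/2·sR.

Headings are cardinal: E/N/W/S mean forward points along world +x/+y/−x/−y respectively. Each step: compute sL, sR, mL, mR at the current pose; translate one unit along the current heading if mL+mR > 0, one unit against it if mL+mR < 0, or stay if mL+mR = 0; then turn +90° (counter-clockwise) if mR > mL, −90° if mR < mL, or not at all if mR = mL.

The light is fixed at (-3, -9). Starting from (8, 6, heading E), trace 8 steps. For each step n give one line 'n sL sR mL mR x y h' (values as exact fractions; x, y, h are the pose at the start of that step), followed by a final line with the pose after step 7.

n=0: pose=(8,6,E); sL=24/97, sR=24/73; mL=-12/73, mR=2040/7081; mL+mR=12/97 → advance +1; mR−mL=3204/7081 → turn +1·90°
n=1: pose=(9,6,N); sL=15/53, sR=3/13; mL=-3/26, mR=177/689; mL+mR=15/106 → advance +1; mR−mL=513/1378 → turn +1·90°
n=2: pose=(9,7,W); sL=120/277, sR=8/27; mL=-4/27, mR=2728/7479; mL+mR=60/277 → advance +1; mR−mL=3836/7479 → turn +1·90°
n=3: pose=(8,7,S); sL=60/169, sR=12/25; mL=-6/25, mR=1764/4225; mL+mR=30/169 → advance +1; mR−mL=2778/4225 → turn +1·90°
n=4: pose=(8,6,E); sL=24/97, sR=24/73; mL=-12/73, mR=2040/7081; mL+mR=12/97 → advance +1; mR−mL=3204/7081 → turn +1·90°
n=5: pose=(9,6,N); sL=15/53, sR=3/13; mL=-3/26, mR=177/689; mL+mR=15/106 → advance +1; mR−mL=513/1378 → turn +1·90°
n=6: pose=(9,7,W); sL=120/277, sR=8/27; mL=-4/27, mR=2728/7479; mL+mR=60/277 → advance +1; mR−mL=3836/7479 → turn +1·90°
n=7: pose=(8,7,S); sL=60/169, sR=12/25; mL=-6/25, mR=1764/4225; mL+mR=30/169 → advance +1; mR−mL=2778/4225 → turn +1·90°

0 24/97 24/73 -12/73 2040/7081 8 6 E
1 15/53 3/13 -3/26 177/689 9 6 N
2 120/277 8/27 -4/27 2728/7479 9 7 W
3 60/169 12/25 -6/25 1764/4225 8 7 S
4 24/97 24/73 -12/73 2040/7081 8 6 E
5 15/53 3/13 -3/26 177/689 9 6 N
6 120/277 8/27 -4/27 2728/7479 9 7 W
7 60/169 12/25 -6/25 1764/4225 8 7 S
final 8 6 E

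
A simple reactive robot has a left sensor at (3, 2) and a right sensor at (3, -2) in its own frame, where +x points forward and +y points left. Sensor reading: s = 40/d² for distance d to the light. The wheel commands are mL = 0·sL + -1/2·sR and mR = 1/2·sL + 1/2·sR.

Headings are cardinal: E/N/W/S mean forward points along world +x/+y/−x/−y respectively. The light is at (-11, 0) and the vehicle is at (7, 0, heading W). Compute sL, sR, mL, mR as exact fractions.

left sensor world pos  = (4, -2); dL² = 229
right sensor world pos = (4, 2); dR² = 229
sL = 40/229 = 40/229
sR = 40/229 = 40/229
mL = 0·sL + -1/2·sR = -20/229
mR = 1/2·sL + 1/2·sR = 40/229

40/229 40/229 -20/229 40/229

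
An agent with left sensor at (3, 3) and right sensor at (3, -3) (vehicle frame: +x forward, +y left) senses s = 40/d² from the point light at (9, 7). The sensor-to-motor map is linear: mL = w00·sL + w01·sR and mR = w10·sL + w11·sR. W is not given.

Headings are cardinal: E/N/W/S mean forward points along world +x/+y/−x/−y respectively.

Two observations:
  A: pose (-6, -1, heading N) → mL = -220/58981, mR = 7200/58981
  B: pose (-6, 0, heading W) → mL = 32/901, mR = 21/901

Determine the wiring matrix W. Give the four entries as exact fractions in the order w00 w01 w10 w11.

1 -1/2 -1 1

obs A: pose=(-6,-1,N) → sL=40/349, sR=40/169, mL=-220/58981, mR=7200/58981
obs B: pose=(-6,0,W) → sL=5/53, sR=2/17, mL=32/901, mR=21/901
sensor matrix S = [[40/349, 40/169], [5/53, 2/17]]; det S = -470040/53141881
solve [mL_A; mL_B] = S·[w00; w01] and [mR_A; mR_B] = S·[w10; w11]:
  w00 = 1, w01 = -1/2, w10 = -1, w11 = 1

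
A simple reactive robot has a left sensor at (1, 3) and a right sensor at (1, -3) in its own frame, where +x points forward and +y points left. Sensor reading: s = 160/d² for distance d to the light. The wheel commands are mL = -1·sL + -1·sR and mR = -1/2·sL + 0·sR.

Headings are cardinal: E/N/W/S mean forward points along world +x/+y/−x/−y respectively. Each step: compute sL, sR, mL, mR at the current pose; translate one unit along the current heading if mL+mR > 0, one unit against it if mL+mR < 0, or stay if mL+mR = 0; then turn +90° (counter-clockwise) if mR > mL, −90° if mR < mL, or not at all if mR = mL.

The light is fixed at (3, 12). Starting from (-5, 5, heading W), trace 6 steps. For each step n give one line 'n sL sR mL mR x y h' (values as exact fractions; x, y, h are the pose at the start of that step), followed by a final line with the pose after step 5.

n=0: pose=(-5,5,W); sL=160/181, sR=160/97; mL=-44480/17557, mR=-80/181; mL+mR=-52240/17557 → advance -1; mR−mL=36720/17557 → turn +1·90°
n=1: pose=(-4,5,S); sL=2, sR=40/41; mL=-122/41, mR=-1; mL+mR=-163/41 → advance -1; mR−mL=81/41 → turn +1·90°
n=2: pose=(-4,6,E); sL=32/9, sR=160/117; mL=-64/13, mR=-16/9; mL+mR=-784/117 → advance -1; mR−mL=368/117 → turn +1·90°
n=3: pose=(-5,6,N); sL=80/73, sR=16/5; mL=-1568/365, mR=-40/73; mL+mR=-1768/365 → advance -1; mR−mL=1368/365 → turn +1·90°
n=4: pose=(-5,5,W); sL=160/181, sR=160/97; mL=-44480/17557, mR=-80/181; mL+mR=-52240/17557 → advance -1; mR−mL=36720/17557 → turn +1·90°
n=5: pose=(-4,5,S); sL=2, sR=40/41; mL=-122/41, mR=-1; mL+mR=-163/41 → advance -1; mR−mL=81/41 → turn +1·90°

0 160/181 160/97 -44480/17557 -80/181 -5 5 W
1 2 40/41 -122/41 -1 -4 5 S
2 32/9 160/117 -64/13 -16/9 -4 6 E
3 80/73 16/5 -1568/365 -40/73 -5 6 N
4 160/181 160/97 -44480/17557 -80/181 -5 5 W
5 2 40/41 -122/41 -1 -4 5 S
final -4 6 E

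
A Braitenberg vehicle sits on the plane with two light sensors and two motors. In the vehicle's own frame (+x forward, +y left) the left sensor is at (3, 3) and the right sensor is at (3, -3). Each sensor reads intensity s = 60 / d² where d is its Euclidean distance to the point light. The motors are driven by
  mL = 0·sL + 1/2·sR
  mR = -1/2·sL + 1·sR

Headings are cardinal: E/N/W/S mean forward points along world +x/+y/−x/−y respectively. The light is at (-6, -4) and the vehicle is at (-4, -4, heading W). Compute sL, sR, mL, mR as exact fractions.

6 6 3 3

left sensor world pos  = (-7, -7); dL² = 10
right sensor world pos = (-7, -1); dR² = 10
sL = 60/10 = 6
sR = 60/10 = 6
mL = 0·sL + 1/2·sR = 3
mR = -1/2·sL + 1·sR = 3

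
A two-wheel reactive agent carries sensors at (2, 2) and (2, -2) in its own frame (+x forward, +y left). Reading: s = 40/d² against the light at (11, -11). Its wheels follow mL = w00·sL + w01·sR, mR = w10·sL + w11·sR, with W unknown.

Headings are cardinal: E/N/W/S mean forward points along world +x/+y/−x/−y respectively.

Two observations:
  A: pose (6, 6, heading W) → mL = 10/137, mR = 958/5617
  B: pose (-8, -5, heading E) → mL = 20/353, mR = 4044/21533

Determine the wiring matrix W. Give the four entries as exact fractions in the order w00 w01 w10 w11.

1/2 0 1/2 1

obs A: pose=(6,6,W) → sL=20/137, sR=4/41, mL=10/137, mR=958/5617
obs B: pose=(-8,-5,E) → sL=40/353, sR=8/61, mL=20/353, mR=4044/21533
sensor matrix S = [[20/137, 4/41], [40/353, 8/61]]; det S = 978560/120950861
solve [mL_A; mL_B] = S·[w00; w01] and [mR_A; mR_B] = S·[w10; w11]:
  w00 = 1/2, w01 = 0, w10 = 1/2, w11 = 1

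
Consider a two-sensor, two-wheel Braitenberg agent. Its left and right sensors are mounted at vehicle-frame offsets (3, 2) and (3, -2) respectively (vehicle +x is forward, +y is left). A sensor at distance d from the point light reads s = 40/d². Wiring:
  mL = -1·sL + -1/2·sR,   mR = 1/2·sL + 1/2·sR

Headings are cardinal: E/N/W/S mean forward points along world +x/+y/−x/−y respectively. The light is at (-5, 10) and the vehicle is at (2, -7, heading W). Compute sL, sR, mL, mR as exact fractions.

left sensor world pos  = (-1, -9); dL² = 377
right sensor world pos = (-1, -5); dR² = 241
sL = 40/377 = 40/377
sR = 40/241 = 40/241
mL = -1·sL + -1/2·sR = -17180/90857
mR = 1/2·sL + 1/2·sR = 12360/90857

40/377 40/241 -17180/90857 12360/90857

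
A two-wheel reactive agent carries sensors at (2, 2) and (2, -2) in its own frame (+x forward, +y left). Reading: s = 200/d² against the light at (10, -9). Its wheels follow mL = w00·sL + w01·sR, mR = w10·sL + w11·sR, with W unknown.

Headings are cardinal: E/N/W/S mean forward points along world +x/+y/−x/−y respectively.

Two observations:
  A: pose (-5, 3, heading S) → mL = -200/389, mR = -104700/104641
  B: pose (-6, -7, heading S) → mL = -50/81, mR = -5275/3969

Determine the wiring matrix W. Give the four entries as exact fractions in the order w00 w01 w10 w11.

0 -1 -1 -1/2

obs A: pose=(-5,3,S) → sL=200/269, sR=200/389, mL=-200/389, mR=-104700/104641
obs B: pose=(-6,-7,S) → sL=50/49, sR=50/81, mL=-50/81, mR=-5275/3969
sensor matrix S = [[200/269, 200/389], [50/49, 50/81]]; det S = -27280000/415320129
solve [mL_A; mL_B] = S·[w00; w01] and [mR_A; mR_B] = S·[w10; w11]:
  w00 = 0, w01 = -1, w10 = -1, w11 = -1/2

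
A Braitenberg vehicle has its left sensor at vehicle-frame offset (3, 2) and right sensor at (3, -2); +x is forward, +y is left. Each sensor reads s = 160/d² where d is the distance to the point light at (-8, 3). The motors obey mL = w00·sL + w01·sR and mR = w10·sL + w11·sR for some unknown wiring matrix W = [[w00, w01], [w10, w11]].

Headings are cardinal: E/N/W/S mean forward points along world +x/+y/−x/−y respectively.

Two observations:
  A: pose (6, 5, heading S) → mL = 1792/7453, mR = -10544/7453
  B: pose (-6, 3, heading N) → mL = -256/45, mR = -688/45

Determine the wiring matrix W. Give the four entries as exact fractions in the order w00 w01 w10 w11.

obs A: pose=(6,5,S) → sL=160/257, sR=32/29, mL=1792/7453, mR=-10544/7453
obs B: pose=(-6,3,N) → sL=160/9, sR=32/5, mL=-256/45, mR=-688/45
sensor matrix S = [[160/257, 32/29], [160/9, 32/5]]; det S = -1048576/67077
solve [mL_A; mL_B] = S·[w00; w01] and [mR_A; mR_B] = S·[w10; w11]:
  w00 = -1/2, w01 = 1/2, w10 = -1/2, w11 = -1

-1/2 1/2 -1/2 -1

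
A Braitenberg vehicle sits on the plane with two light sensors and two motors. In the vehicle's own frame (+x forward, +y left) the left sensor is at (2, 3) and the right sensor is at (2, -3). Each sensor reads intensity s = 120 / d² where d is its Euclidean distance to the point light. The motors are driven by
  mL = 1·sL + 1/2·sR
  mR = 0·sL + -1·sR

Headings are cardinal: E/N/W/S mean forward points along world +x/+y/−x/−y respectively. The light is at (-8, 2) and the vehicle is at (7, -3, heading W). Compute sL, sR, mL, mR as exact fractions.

120/233 120/173 34740/40309 -120/173

left sensor world pos  = (5, -6); dL² = 233
right sensor world pos = (5, 0); dR² = 173
sL = 120/233 = 120/233
sR = 120/173 = 120/173
mL = 1·sL + 1/2·sR = 34740/40309
mR = 0·sL + -1·sR = -120/173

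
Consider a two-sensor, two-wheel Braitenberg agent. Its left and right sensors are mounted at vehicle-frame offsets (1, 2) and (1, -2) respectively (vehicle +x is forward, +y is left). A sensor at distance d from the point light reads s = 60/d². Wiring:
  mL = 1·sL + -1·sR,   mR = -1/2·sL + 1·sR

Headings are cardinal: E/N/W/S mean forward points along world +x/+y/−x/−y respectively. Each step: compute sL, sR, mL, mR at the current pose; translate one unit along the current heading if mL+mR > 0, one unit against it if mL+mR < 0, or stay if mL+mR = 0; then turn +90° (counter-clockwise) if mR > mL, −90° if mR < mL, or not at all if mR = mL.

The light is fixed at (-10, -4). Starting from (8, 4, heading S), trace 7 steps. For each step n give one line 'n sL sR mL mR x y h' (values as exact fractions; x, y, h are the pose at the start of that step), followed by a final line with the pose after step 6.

0 60/449 12/61 -1728/27389 3558/27389 8 4 S
1 30/221 30/193 -840/42653 3735/42653 8 3 E
2 60/353 12/101 1824/35653 1206/35653 9 3 N
3 3/25 15/109 -48/2725 423/5450 9 4 E
4 4/27 12/113 128/3051 98/3051 10 4 N
5 30/281 6/49 -216/13769 951/13769 10 5 E
6 60/461 60/629 10080/289969 8790/289969 11 5 N
final 11 6 E

n=0: pose=(8,4,S); sL=60/449, sR=12/61; mL=-1728/27389, mR=3558/27389; mL+mR=30/449 → advance +1; mR−mL=5286/27389 → turn +1·90°
n=1: pose=(8,3,E); sL=30/221, sR=30/193; mL=-840/42653, mR=3735/42653; mL+mR=15/221 → advance +1; mR−mL=4575/42653 → turn +1·90°
n=2: pose=(9,3,N); sL=60/353, sR=12/101; mL=1824/35653, mR=1206/35653; mL+mR=30/353 → advance +1; mR−mL=-618/35653 → turn -1·90°
n=3: pose=(9,4,E); sL=3/25, sR=15/109; mL=-48/2725, mR=423/5450; mL+mR=3/50 → advance +1; mR−mL=519/5450 → turn +1·90°
n=4: pose=(10,4,N); sL=4/27, sR=12/113; mL=128/3051, mR=98/3051; mL+mR=2/27 → advance +1; mR−mL=-10/1017 → turn -1·90°
n=5: pose=(10,5,E); sL=30/281, sR=6/49; mL=-216/13769, mR=951/13769; mL+mR=15/281 → advance +1; mR−mL=1167/13769 → turn +1·90°
n=6: pose=(11,5,N); sL=60/461, sR=60/629; mL=10080/289969, mR=8790/289969; mL+mR=30/461 → advance +1; mR−mL=-1290/289969 → turn -1·90°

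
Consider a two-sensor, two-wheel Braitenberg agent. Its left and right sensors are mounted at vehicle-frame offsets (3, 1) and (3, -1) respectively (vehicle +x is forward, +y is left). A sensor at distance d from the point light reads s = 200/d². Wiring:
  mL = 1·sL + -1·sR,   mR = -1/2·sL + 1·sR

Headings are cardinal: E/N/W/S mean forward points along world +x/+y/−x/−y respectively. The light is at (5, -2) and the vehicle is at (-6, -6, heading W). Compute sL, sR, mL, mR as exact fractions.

200/221 40/41 -640/9061 4740/9061

left sensor world pos  = (-9, -7); dL² = 221
right sensor world pos = (-9, -5); dR² = 205
sL = 200/221 = 200/221
sR = 200/205 = 40/41
mL = 1·sL + -1·sR = -640/9061
mR = -1/2·sL + 1·sR = 4740/9061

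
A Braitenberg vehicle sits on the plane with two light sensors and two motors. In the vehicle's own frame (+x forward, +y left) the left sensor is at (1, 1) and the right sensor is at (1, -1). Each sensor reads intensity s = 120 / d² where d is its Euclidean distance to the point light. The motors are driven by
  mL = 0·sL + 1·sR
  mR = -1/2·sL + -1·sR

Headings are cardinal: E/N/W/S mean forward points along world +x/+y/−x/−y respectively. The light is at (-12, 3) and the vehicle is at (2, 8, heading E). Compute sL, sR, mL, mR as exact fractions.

40/87 120/241 120/241 -15260/20967

left sensor world pos  = (3, 9); dL² = 261
right sensor world pos = (3, 7); dR² = 241
sL = 120/261 = 40/87
sR = 120/241 = 120/241
mL = 0·sL + 1·sR = 120/241
mR = -1/2·sL + -1·sR = -15260/20967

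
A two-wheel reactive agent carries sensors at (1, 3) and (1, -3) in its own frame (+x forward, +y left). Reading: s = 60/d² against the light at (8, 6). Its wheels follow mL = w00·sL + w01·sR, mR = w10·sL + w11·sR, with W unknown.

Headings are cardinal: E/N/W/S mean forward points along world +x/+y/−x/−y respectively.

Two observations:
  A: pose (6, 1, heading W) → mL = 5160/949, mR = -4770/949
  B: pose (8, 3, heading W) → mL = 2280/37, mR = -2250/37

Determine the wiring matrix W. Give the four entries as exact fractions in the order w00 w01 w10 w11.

1 1 -1/2 -1

obs A: pose=(6,1,W) → sL=60/73, sR=60/13, mL=5160/949, mR=-4770/949
obs B: pose=(8,3,W) → sL=60/37, sR=60, mL=2280/37, mR=-2250/37
sensor matrix S = [[60/73, 60/13], [60/37, 60]]; det S = 1468800/35113
solve [mL_A; mL_B] = S·[w00; w01] and [mR_A; mR_B] = S·[w10; w11]:
  w00 = 1, w01 = 1, w10 = -1/2, w11 = -1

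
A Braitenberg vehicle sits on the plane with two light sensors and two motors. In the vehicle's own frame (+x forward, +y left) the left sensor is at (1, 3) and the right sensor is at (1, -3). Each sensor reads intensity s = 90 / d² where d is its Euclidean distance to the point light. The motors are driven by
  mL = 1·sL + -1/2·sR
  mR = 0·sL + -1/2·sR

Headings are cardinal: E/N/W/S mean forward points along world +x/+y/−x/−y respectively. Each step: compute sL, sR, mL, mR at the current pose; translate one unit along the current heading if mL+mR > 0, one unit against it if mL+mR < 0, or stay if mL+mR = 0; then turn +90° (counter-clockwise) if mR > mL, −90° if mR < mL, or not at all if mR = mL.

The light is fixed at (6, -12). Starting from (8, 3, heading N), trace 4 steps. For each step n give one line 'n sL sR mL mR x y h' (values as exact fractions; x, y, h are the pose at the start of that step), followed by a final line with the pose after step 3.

0 90/257 90/281 13725/72217 -45/281 8 3 N
1 9/37 45/89 -63/6586 -45/178 8 4 E
2 90/241 90/229 9765/55189 -45/229 7 4 S
3 45/98 9/40 1359/3920 -9/80 7 5 W
final 6 5 N

n=0: pose=(8,3,N); sL=90/257, sR=90/281; mL=13725/72217, mR=-45/281; mL+mR=2160/72217 → advance +1; mR−mL=-90/257 → turn -1·90°
n=1: pose=(8,4,E); sL=9/37, sR=45/89; mL=-63/6586, mR=-45/178; mL+mR=-864/3293 → advance -1; mR−mL=-9/37 → turn -1·90°
n=2: pose=(7,4,S); sL=90/241, sR=90/229; mL=9765/55189, mR=-45/229; mL+mR=-1080/55189 → advance -1; mR−mL=-90/241 → turn -1·90°
n=3: pose=(7,5,W); sL=45/98, sR=9/40; mL=1359/3920, mR=-9/80; mL+mR=459/1960 → advance +1; mR−mL=-45/98 → turn -1·90°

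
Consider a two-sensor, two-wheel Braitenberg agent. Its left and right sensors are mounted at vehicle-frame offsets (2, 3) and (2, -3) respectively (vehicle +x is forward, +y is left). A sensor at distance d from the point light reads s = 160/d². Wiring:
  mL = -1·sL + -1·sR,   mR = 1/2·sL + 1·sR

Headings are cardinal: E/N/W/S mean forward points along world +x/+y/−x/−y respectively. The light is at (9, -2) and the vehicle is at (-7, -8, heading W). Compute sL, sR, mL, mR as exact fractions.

left sensor world pos  = (-9, -11); dL² = 405
right sensor world pos = (-9, -5); dR² = 333
sL = 160/405 = 32/81
sR = 160/333 = 160/333
mL = -1·sL + -1·sR = -2624/2997
mR = 1/2·sL + 1·sR = 2032/2997

32/81 160/333 -2624/2997 2032/2997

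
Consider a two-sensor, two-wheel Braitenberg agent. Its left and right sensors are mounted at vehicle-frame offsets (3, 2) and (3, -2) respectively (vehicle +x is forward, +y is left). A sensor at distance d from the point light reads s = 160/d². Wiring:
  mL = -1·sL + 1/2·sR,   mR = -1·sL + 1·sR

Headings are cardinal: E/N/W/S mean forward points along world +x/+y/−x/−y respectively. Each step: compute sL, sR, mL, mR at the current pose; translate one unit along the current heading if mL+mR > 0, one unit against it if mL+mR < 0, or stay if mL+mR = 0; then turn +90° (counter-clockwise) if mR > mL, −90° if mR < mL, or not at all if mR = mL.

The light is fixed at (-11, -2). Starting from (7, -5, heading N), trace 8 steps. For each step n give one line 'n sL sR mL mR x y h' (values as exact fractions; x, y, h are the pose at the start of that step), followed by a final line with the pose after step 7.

0 5/8 2/5 -17/40 -9/40 7 -5 N
1 160/261 160/229 -15760/59769 5120/59769 7 -6 W
2 16/49 80/169 -744/8281 1216/8281 8 -6 S
3 160/493 160/533 -45840/262769 -6400/262769 8 -7 E
4 8/13 40/101 -548/1313 -288/1313 7 -7 N
5 160/289 160/241 -15440/69649 7680/69649 7 -8 W
6 80/261 16/37 -872/9657 1216/9657 8 -8 S
7 160/509 32/113 -9936/57517 -1792/57517 8 -9 E
final 7 -9 N

n=0: pose=(7,-5,N); sL=5/8, sR=2/5; mL=-17/40, mR=-9/40; mL+mR=-13/20 → advance -1; mR−mL=1/5 → turn +1·90°
n=1: pose=(7,-6,W); sL=160/261, sR=160/229; mL=-15760/59769, mR=5120/59769; mL+mR=-10640/59769 → advance -1; mR−mL=80/229 → turn +1·90°
n=2: pose=(8,-6,S); sL=16/49, sR=80/169; mL=-744/8281, mR=1216/8281; mL+mR=472/8281 → advance +1; mR−mL=40/169 → turn +1·90°
n=3: pose=(8,-7,E); sL=160/493, sR=160/533; mL=-45840/262769, mR=-6400/262769; mL+mR=-52240/262769 → advance -1; mR−mL=80/533 → turn +1·90°
n=4: pose=(7,-7,N); sL=8/13, sR=40/101; mL=-548/1313, mR=-288/1313; mL+mR=-836/1313 → advance -1; mR−mL=20/101 → turn +1·90°
n=5: pose=(7,-8,W); sL=160/289, sR=160/241; mL=-15440/69649, mR=7680/69649; mL+mR=-7760/69649 → advance -1; mR−mL=80/241 → turn +1·90°
n=6: pose=(8,-8,S); sL=80/261, sR=16/37; mL=-872/9657, mR=1216/9657; mL+mR=344/9657 → advance +1; mR−mL=8/37 → turn +1·90°
n=7: pose=(8,-9,E); sL=160/509, sR=32/113; mL=-9936/57517, mR=-1792/57517; mL+mR=-11728/57517 → advance -1; mR−mL=16/113 → turn +1·90°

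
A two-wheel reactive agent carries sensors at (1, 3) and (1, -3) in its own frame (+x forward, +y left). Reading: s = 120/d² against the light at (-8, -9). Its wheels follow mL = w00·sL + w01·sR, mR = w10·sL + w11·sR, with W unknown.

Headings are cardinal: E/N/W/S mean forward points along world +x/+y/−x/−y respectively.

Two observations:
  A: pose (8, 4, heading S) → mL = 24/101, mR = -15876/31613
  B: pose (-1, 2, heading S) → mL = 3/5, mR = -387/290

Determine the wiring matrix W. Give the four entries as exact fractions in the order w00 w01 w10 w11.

obs A: pose=(8,4,S) → sL=24/101, sR=120/313, mL=24/101, mR=-15876/31613
obs B: pose=(-1,2,S) → sL=3/5, sR=30/29, mL=3/5, mR=-387/290
sensor matrix S = [[24/101, 120/313], [3/5, 30/29]]; det S = 14472/916777
solve [mL_A; mL_B] = S·[w00; w01] and [mR_A; mR_B] = S·[w10; w11]:
  w00 = 1, w01 = 0, w10 = -1/2, w11 = -1

1 0 -1/2 -1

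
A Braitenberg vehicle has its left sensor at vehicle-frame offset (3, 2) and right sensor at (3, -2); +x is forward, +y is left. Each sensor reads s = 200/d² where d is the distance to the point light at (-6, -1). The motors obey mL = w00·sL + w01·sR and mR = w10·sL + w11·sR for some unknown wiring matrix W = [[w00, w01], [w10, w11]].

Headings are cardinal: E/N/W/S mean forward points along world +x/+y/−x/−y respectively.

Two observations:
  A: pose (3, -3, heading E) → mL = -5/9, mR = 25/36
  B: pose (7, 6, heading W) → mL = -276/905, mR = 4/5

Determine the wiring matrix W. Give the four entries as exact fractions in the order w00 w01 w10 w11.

1/2 -1 1/2 0

obs A: pose=(3,-3,E) → sL=25/18, sR=5/4, mL=-5/9, mR=25/36
obs B: pose=(7,6,W) → sL=8/5, sR=200/181, mL=-276/905, mR=4/5
sensor matrix S = [[25/18, 5/4], [8/5, 200/181]]; det S = -758/1629
solve [mL_A; mL_B] = S·[w00; w01] and [mR_A; mR_B] = S·[w10; w11]:
  w00 = 1/2, w01 = -1, w10 = 1/2, w11 = 0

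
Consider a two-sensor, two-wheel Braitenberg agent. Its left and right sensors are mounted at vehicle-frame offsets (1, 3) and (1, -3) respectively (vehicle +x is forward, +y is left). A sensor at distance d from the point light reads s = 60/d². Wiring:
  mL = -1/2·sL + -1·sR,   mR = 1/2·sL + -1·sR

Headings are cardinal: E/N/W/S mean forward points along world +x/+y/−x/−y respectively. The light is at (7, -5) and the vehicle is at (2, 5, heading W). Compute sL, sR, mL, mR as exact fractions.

12/17 12/41 -450/697 42/697

left sensor world pos  = (1, 2); dL² = 85
right sensor world pos = (1, 8); dR² = 205
sL = 60/85 = 12/17
sR = 60/205 = 12/41
mL = -1/2·sL + -1·sR = -450/697
mR = 1/2·sL + -1·sR = 42/697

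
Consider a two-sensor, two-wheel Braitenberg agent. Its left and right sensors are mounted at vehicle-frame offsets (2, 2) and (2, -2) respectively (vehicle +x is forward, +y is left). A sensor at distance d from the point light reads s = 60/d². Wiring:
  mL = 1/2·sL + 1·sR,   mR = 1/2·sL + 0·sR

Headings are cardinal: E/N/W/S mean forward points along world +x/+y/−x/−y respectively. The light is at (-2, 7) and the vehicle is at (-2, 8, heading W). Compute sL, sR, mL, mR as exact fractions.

12 60/13 138/13 6

left sensor world pos  = (-4, 6); dL² = 5
right sensor world pos = (-4, 10); dR² = 13
sL = 60/5 = 12
sR = 60/13 = 60/13
mL = 1/2·sL + 1·sR = 138/13
mR = 1/2·sL + 0·sR = 6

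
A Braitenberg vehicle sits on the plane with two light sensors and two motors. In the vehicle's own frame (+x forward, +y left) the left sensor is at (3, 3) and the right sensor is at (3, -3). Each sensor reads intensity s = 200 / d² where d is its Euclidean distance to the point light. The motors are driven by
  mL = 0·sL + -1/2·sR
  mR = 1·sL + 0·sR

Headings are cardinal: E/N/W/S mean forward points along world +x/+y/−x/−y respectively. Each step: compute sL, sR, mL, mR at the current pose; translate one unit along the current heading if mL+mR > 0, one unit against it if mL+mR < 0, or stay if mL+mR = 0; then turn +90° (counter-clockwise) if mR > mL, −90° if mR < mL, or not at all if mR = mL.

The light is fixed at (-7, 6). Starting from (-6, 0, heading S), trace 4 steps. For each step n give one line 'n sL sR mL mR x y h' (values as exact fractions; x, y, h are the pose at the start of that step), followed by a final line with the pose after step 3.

0 200/97 40/17 -20/17 200/97 -6 0 S
1 25/4 50/29 -25/29 25/4 -6 -1 E
2 200/17 200/41 -100/41 200/17 -5 -1 N
3 100/41 20 -10 100/41 -5 0 W
final -4 0 S

n=0: pose=(-6,0,S); sL=200/97, sR=40/17; mL=-20/17, mR=200/97; mL+mR=1460/1649 → advance +1; mR−mL=5340/1649 → turn +1·90°
n=1: pose=(-6,-1,E); sL=25/4, sR=50/29; mL=-25/29, mR=25/4; mL+mR=625/116 → advance +1; mR−mL=825/116 → turn +1·90°
n=2: pose=(-5,-1,N); sL=200/17, sR=200/41; mL=-100/41, mR=200/17; mL+mR=6500/697 → advance +1; mR−mL=9900/697 → turn +1·90°
n=3: pose=(-5,0,W); sL=100/41, sR=20; mL=-10, mR=100/41; mL+mR=-310/41 → advance -1; mR−mL=510/41 → turn +1·90°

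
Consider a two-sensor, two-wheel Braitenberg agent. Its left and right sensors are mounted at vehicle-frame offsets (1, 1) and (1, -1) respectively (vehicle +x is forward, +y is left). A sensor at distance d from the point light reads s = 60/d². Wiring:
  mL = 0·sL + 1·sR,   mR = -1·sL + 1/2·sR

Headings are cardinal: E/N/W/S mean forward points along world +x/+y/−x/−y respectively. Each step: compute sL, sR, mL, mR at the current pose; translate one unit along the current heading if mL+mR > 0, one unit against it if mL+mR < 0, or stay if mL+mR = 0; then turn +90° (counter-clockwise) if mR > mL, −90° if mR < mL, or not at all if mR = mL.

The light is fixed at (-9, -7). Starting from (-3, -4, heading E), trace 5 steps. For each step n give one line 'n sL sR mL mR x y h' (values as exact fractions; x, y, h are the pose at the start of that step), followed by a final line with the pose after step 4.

0 12/13 60/53 60/53 -246/689 -3 -4 E
1 15/17 3/2 3/2 -9/68 -2 -4 S
2 60/37 4/3 4/3 -106/111 -2 -5 W
3 30/17 30/29 30/29 -615/493 -3 -5 N
4 60/53 60/49 60/49 -1350/2597 -3 -6 E
final -2 -6 S

n=0: pose=(-3,-4,E); sL=12/13, sR=60/53; mL=60/53, mR=-246/689; mL+mR=534/689 → advance +1; mR−mL=-1026/689 → turn -1·90°
n=1: pose=(-2,-4,S); sL=15/17, sR=3/2; mL=3/2, mR=-9/68; mL+mR=93/68 → advance +1; mR−mL=-111/68 → turn -1·90°
n=2: pose=(-2,-5,W); sL=60/37, sR=4/3; mL=4/3, mR=-106/111; mL+mR=14/37 → advance +1; mR−mL=-254/111 → turn -1·90°
n=3: pose=(-3,-5,N); sL=30/17, sR=30/29; mL=30/29, mR=-615/493; mL+mR=-105/493 → advance -1; mR−mL=-1125/493 → turn -1·90°
n=4: pose=(-3,-6,E); sL=60/53, sR=60/49; mL=60/49, mR=-1350/2597; mL+mR=1830/2597 → advance +1; mR−mL=-4530/2597 → turn -1·90°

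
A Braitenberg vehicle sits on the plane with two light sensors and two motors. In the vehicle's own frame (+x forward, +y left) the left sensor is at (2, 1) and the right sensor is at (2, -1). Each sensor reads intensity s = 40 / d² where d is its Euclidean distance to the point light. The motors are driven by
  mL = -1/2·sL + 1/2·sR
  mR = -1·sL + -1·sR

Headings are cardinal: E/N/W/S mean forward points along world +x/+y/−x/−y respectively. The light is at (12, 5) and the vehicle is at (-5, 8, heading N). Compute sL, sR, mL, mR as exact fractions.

40/349 40/281 1360/98069 -25200/98069

left sensor world pos  = (-6, 10); dL² = 349
right sensor world pos = (-4, 10); dR² = 281
sL = 40/349 = 40/349
sR = 40/281 = 40/281
mL = -1/2·sL + 1/2·sR = 1360/98069
mR = -1·sL + -1·sR = -25200/98069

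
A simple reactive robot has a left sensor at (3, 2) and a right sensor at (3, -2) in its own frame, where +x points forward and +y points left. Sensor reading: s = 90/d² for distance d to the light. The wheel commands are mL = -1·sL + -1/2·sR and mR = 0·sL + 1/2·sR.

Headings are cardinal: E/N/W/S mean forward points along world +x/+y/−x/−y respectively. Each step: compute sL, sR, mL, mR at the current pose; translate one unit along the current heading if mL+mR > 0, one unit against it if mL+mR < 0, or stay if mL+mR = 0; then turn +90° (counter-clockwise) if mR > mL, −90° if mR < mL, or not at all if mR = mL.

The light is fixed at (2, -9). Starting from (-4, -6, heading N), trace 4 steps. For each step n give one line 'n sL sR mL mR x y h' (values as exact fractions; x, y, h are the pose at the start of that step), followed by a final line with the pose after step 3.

n=0: pose=(-4,-6,N); sL=9/10, sR=45/26; mL=-459/260, mR=45/52; mL+mR=-9/10 → advance -1; mR−mL=171/65 → turn +1·90°
n=1: pose=(-4,-7,W); sL=10/9, sR=90/97; mL=-1375/873, mR=45/97; mL+mR=-10/9 → advance -1; mR−mL=1780/873 → turn +1·90°
n=2: pose=(-3,-7,S); sL=9, sR=9/5; mL=-99/10, mR=9/10; mL+mR=-9 → advance -1; mR−mL=54/5 → turn +1·90°
n=3: pose=(-3,-6,E); sL=90/29, sR=18; mL=-351/29, mR=9; mL+mR=-90/29 → advance -1; mR−mL=612/29 → turn +1·90°

0 9/10 45/26 -459/260 45/52 -4 -6 N
1 10/9 90/97 -1375/873 45/97 -4 -7 W
2 9 9/5 -99/10 9/10 -3 -7 S
3 90/29 18 -351/29 9 -3 -6 E
final -4 -6 N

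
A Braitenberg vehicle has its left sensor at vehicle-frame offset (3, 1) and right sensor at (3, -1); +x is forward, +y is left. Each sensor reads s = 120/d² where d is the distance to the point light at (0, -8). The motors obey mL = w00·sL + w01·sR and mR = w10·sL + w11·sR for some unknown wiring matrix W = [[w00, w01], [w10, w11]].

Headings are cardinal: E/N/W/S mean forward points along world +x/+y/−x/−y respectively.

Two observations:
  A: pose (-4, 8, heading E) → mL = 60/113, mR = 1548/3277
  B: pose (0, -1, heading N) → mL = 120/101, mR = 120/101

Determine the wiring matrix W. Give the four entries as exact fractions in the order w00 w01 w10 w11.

obs A: pose=(-4,8,E) → sL=12/29, sR=60/113, mL=60/113, mR=1548/3277
obs B: pose=(0,-1,N) → sL=120/101, sR=120/101, mL=120/101, mR=120/101
sensor matrix S = [[12/29, 60/113], [120/101, 120/101]]; det S = -46080/330977
solve [mL_A; mL_B] = S·[w00; w01] and [mR_A; mR_B] = S·[w10; w11]:
  w00 = 0, w01 = 1, w10 = 1/2, w11 = 1/2

0 1 1/2 1/2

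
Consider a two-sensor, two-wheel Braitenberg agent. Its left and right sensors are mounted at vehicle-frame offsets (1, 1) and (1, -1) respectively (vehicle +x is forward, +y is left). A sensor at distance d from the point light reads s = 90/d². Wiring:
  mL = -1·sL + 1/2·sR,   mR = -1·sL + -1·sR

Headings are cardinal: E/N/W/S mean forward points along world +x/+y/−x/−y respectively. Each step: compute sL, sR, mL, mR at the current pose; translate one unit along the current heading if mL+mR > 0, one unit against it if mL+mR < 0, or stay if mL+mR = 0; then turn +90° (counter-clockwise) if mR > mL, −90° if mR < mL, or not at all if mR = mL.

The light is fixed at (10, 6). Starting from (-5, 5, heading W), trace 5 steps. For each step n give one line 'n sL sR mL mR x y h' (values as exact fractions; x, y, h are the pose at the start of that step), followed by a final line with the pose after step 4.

0 9/26 45/128 -567/3328 -1161/1664 -5 5 W
1 2/5 90/169 -113/845 -788/845 -4 5 N
2 9/17 45/89 -837/3026 -1566/1513 -4 4 E
3 18/41 18/53 -585/2173 -1692/2173 -5 4 S
4 9/26 45/128 -567/3328 -1161/1664 -5 5 W
final -4 5 N

n=0: pose=(-5,5,W); sL=9/26, sR=45/128; mL=-567/3328, mR=-1161/1664; mL+mR=-2889/3328 → advance -1; mR−mL=-135/256 → turn -1·90°
n=1: pose=(-4,5,N); sL=2/5, sR=90/169; mL=-113/845, mR=-788/845; mL+mR=-901/845 → advance -1; mR−mL=-135/169 → turn -1·90°
n=2: pose=(-4,4,E); sL=9/17, sR=45/89; mL=-837/3026, mR=-1566/1513; mL+mR=-3969/3026 → advance -1; mR−mL=-135/178 → turn -1·90°
n=3: pose=(-5,4,S); sL=18/41, sR=18/53; mL=-585/2173, mR=-1692/2173; mL+mR=-2277/2173 → advance -1; mR−mL=-27/53 → turn -1·90°
n=4: pose=(-5,5,W); sL=9/26, sR=45/128; mL=-567/3328, mR=-1161/1664; mL+mR=-2889/3328 → advance -1; mR−mL=-135/256 → turn -1·90°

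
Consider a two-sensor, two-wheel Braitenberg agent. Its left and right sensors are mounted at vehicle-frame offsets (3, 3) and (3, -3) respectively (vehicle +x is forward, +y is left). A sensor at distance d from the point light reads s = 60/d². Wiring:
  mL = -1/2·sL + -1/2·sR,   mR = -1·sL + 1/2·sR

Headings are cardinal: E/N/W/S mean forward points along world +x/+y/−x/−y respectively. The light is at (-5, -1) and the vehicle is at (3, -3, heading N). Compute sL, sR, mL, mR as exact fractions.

left sensor world pos  = (0, 0); dL² = 26
right sensor world pos = (6, 0); dR² = 122
sL = 60/26 = 30/13
sR = 60/122 = 30/61
mL = -1/2·sL + -1/2·sR = -1110/793
mR = -1·sL + 1/2·sR = -1635/793

30/13 30/61 -1110/793 -1635/793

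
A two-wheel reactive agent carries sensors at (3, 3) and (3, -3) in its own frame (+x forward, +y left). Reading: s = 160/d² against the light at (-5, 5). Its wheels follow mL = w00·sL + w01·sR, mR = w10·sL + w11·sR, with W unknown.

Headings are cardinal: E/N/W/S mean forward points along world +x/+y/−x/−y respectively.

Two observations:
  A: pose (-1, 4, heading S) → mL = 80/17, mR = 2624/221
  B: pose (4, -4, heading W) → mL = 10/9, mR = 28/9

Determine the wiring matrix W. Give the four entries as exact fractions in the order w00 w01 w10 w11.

obs A: pose=(-1,4,S) → sL=32/13, sR=160/17, mL=80/17, mR=2624/221
obs B: pose=(4,-4,W) → sL=8/9, sR=20/9, mL=10/9, mR=28/9
sensor matrix S = [[32/13, 160/17], [8/9, 20/9]]; det S = -640/221
solve [mL_A; mL_B] = S·[w00; w01] and [mR_A; mR_B] = S·[w10; w11]:
  w00 = 0, w01 = 1/2, w10 = 1, w11 = 1

0 1/2 1 1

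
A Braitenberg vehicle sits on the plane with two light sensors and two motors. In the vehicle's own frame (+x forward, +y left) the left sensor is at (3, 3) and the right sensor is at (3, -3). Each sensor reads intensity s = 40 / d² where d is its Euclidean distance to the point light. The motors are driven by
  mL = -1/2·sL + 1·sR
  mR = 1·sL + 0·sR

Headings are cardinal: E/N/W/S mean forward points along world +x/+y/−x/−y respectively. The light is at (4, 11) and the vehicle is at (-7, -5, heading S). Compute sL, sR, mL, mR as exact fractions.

left sensor world pos  = (-4, -8); dL² = 425
right sensor world pos = (-10, -8); dR² = 557
sL = 40/425 = 8/85
sR = 40/557 = 40/557
mL = -1/2·sL + 1·sR = 1172/47345
mR = 1·sL + 0·sR = 8/85

8/85 40/557 1172/47345 8/85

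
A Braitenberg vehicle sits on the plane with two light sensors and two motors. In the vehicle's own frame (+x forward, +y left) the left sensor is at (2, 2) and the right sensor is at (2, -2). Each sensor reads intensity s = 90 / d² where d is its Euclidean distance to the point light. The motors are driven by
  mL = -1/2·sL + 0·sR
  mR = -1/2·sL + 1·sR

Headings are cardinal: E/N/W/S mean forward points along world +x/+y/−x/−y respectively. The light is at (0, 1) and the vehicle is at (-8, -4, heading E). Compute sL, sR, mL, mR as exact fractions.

left sensor world pos  = (-6, -2); dL² = 45
right sensor world pos = (-6, -6); dR² = 85
sL = 90/45 = 2
sR = 90/85 = 18/17
mL = -1/2·sL + 0·sR = -1
mR = -1/2·sL + 1·sR = 1/17

2 18/17 -1 1/17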